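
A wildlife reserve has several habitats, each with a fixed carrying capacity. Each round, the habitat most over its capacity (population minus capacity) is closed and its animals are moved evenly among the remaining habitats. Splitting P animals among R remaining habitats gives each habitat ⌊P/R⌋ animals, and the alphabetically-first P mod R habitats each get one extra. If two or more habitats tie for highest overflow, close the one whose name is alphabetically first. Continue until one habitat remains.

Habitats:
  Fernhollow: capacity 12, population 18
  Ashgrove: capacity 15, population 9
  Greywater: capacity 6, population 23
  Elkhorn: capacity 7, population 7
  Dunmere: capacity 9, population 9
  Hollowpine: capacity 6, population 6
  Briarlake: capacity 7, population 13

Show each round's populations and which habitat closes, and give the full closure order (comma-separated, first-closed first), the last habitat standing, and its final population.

Round 1: Ashgrove=9 Briarlake=13 Dunmere=9 Elkhorn=7 Fernhollow=18 Greywater=23 Hollowpine=6 → close Greywater (overflow 17)
  23÷6 = 3 each, +1 to first 5
Round 2: Ashgrove=13 Briarlake=17 Dunmere=13 Elkhorn=11 Fernhollow=22 Hollowpine=9 → close Briarlake (overflow 10)
  17÷5 = 3 each, +1 to first 2
Round 3: Ashgrove=17 Dunmere=17 Elkhorn=14 Fernhollow=25 Hollowpine=12 → close Fernhollow (overflow 13)
  25÷4 = 6 each, +1 to first 1
Round 4: Ashgrove=24 Dunmere=23 Elkhorn=20 Hollowpine=18 → close Dunmere (overflow 14)
  23÷3 = 7 each, +1 to first 2
Round 5: Ashgrove=32 Elkhorn=28 Hollowpine=25 → close Elkhorn (overflow 21)
  28÷2 = 14 each, +1 to first 0
Round 6: Ashgrove=46 Hollowpine=39 → close Hollowpine (overflow 33)
  39÷1 = 39 each, +1 to first 0

Closure order: Greywater, Briarlake, Fernhollow, Dunmere, Elkhorn, Hollowpine
Last habitat: Ashgrove with 85 animals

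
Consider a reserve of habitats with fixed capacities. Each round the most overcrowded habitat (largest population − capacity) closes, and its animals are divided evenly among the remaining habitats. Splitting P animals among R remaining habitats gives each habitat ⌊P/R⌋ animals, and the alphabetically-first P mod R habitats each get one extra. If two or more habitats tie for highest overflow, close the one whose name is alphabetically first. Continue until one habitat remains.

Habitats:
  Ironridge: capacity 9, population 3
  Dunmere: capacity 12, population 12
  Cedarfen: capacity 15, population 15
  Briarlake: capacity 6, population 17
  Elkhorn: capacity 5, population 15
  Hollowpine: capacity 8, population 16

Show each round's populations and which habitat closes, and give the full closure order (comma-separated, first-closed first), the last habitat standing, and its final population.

Closure order: Briarlake, Elkhorn, Hollowpine, Cedarfen, Dunmere
Last habitat: Ironridge with 78 animals

Round 1: Briarlake=17 Cedarfen=15 Dunmere=12 Elkhorn=15 Hollowpine=16 Ironridge=3 → close Briarlake (overflow 11)
  17÷5 = 3 each, +1 to first 2
Round 2: Cedarfen=19 Dunmere=16 Elkhorn=18 Hollowpine=19 Ironridge=6 → close Elkhorn (overflow 13)
  18÷4 = 4 each, +1 to first 2
Round 3: Cedarfen=24 Dunmere=21 Hollowpine=23 Ironridge=10 → close Hollowpine (overflow 15)
  23÷3 = 7 each, +1 to first 2
Round 4: Cedarfen=32 Dunmere=29 Ironridge=17 → close Cedarfen (overflow 17)
  32÷2 = 16 each, +1 to first 0
Round 5: Dunmere=45 Ironridge=33 → close Dunmere (overflow 33)
  45÷1 = 45 each, +1 to first 0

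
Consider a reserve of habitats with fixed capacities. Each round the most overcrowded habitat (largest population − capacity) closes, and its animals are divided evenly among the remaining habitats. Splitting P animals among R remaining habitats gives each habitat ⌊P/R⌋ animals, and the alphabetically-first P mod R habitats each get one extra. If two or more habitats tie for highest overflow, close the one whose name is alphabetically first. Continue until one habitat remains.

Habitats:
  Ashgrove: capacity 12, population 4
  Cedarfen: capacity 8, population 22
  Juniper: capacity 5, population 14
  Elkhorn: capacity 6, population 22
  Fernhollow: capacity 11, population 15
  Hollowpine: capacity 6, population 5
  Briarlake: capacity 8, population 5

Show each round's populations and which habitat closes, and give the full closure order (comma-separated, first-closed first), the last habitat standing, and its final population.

Round 1: Ashgrove=4 Briarlake=5 Cedarfen=22 Elkhorn=22 Fernhollow=15 Hollowpine=5 Juniper=14 → close Elkhorn (overflow 16)
  22÷6 = 3 each, +1 to first 4
Round 2: Ashgrove=8 Briarlake=9 Cedarfen=26 Fernhollow=19 Hollowpine=8 Juniper=17 → close Cedarfen (overflow 18)
  26÷5 = 5 each, +1 to first 1
Round 3: Ashgrove=14 Briarlake=14 Fernhollow=24 Hollowpine=13 Juniper=22 → close Juniper (overflow 17)
  22÷4 = 5 each, +1 to first 2
Round 4: Ashgrove=20 Briarlake=20 Fernhollow=29 Hollowpine=18 → close Fernhollow (overflow 18)
  29÷3 = 9 each, +1 to first 2
Round 5: Ashgrove=30 Briarlake=30 Hollowpine=27 → close Briarlake (overflow 22)
  30÷2 = 15 each, +1 to first 0
Round 6: Ashgrove=45 Hollowpine=42 → close Hollowpine (overflow 36)
  42÷1 = 42 each, +1 to first 0

Closure order: Elkhorn, Cedarfen, Juniper, Fernhollow, Briarlake, Hollowpine
Last habitat: Ashgrove with 87 animals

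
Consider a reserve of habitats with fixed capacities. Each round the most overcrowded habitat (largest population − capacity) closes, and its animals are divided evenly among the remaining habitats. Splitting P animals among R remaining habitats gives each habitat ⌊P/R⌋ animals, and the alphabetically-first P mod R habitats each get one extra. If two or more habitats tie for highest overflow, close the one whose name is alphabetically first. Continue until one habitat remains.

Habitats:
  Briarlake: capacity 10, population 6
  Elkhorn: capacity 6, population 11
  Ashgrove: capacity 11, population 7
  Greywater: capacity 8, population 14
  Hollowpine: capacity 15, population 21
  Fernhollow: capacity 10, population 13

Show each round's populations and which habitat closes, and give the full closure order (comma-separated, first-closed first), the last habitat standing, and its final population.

Round 1: Ashgrove=7 Briarlake=6 Elkhorn=11 Fernhollow=13 Greywater=14 Hollowpine=21 → close Greywater (overflow 6)
  14÷5 = 2 each, +1 to first 4
Round 2: Ashgrove=10 Briarlake=9 Elkhorn=14 Fernhollow=16 Hollowpine=23 → close Elkhorn (overflow 8)
  14÷4 = 3 each, +1 to first 2
Round 3: Ashgrove=14 Briarlake=13 Fernhollow=19 Hollowpine=26 → close Hollowpine (overflow 11)
  26÷3 = 8 each, +1 to first 2
Round 4: Ashgrove=23 Briarlake=22 Fernhollow=27 → close Fernhollow (overflow 17)
  27÷2 = 13 each, +1 to first 1
Round 5: Ashgrove=37 Briarlake=35 → close Ashgrove (overflow 26)
  37÷1 = 37 each, +1 to first 0

Closure order: Greywater, Elkhorn, Hollowpine, Fernhollow, Ashgrove
Last habitat: Briarlake with 72 animals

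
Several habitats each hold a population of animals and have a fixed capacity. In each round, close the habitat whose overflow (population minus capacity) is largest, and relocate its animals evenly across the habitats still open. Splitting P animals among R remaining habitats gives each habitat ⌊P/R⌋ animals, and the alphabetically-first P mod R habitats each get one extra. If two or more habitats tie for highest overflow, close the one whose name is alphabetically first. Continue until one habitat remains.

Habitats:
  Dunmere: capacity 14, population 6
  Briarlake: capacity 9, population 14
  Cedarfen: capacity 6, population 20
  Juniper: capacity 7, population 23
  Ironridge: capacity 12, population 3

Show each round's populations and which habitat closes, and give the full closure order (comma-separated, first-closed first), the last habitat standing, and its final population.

Closure order: Juniper, Cedarfen, Briarlake, Dunmere
Last habitat: Ironridge with 66 animals

Round 1: Briarlake=14 Cedarfen=20 Dunmere=6 Ironridge=3 Juniper=23 → close Juniper (overflow 16)
  23÷4 = 5 each, +1 to first 3
Round 2: Briarlake=20 Cedarfen=26 Dunmere=12 Ironridge=8 → close Cedarfen (overflow 20)
  26÷3 = 8 each, +1 to first 2
Round 3: Briarlake=29 Dunmere=21 Ironridge=16 → close Briarlake (overflow 20)
  29÷2 = 14 each, +1 to first 1
Round 4: Dunmere=36 Ironridge=30 → close Dunmere (overflow 22)
  36÷1 = 36 each, +1 to first 0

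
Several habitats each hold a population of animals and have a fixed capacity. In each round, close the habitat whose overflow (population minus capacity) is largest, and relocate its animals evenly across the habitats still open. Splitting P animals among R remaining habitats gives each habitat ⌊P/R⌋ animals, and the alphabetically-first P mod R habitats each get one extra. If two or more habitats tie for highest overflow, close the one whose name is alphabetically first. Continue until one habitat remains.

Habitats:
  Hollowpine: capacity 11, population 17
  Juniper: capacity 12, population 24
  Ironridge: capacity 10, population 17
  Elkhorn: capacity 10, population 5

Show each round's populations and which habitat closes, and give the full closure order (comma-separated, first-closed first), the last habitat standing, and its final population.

Closure order: Juniper, Ironridge, Hollowpine
Last habitat: Elkhorn with 63 animals

Round 1: Elkhorn=5 Hollowpine=17 Ironridge=17 Juniper=24 → close Juniper (overflow 12)
  24÷3 = 8 each, +1 to first 0
Round 2: Elkhorn=13 Hollowpine=25 Ironridge=25 → close Ironridge (overflow 15)
  25÷2 = 12 each, +1 to first 1
Round 3: Elkhorn=26 Hollowpine=37 → close Hollowpine (overflow 26)
  37÷1 = 37 each, +1 to first 0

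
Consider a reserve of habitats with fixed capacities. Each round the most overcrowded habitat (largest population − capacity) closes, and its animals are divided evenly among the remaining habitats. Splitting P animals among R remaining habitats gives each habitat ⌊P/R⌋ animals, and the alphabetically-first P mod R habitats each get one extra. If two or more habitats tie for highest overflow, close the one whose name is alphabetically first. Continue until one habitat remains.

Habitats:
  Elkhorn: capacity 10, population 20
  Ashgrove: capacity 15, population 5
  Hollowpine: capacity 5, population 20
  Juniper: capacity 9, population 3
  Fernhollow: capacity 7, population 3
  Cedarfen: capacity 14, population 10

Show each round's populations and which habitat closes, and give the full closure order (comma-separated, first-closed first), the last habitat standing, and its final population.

Closure order: Hollowpine, Elkhorn, Cedarfen, Fernhollow, Juniper
Last habitat: Ashgrove with 61 animals

Round 1: Ashgrove=5 Cedarfen=10 Elkhorn=20 Fernhollow=3 Hollowpine=20 Juniper=3 → close Hollowpine (overflow 15)
  20÷5 = 4 each, +1 to first 0
Round 2: Ashgrove=9 Cedarfen=14 Elkhorn=24 Fernhollow=7 Juniper=7 → close Elkhorn (overflow 14)
  24÷4 = 6 each, +1 to first 0
Round 3: Ashgrove=15 Cedarfen=20 Fernhollow=13 Juniper=13 → close Cedarfen (overflow 6)
  20÷3 = 6 each, +1 to first 2
Round 4: Ashgrove=22 Fernhollow=20 Juniper=19 → close Fernhollow (overflow 13)
  20÷2 = 10 each, +1 to first 0
Round 5: Ashgrove=32 Juniper=29 → close Juniper (overflow 20)
  29÷1 = 29 each, +1 to first 0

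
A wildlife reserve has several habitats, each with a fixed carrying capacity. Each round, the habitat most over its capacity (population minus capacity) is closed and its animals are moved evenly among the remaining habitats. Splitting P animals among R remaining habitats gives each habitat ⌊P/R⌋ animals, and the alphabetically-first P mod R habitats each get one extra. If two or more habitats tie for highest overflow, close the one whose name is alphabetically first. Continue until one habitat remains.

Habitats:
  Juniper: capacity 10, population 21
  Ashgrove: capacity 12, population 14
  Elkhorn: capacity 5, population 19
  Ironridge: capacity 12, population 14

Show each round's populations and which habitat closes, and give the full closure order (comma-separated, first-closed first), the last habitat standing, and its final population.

Closure order: Elkhorn, Juniper, Ashgrove
Last habitat: Ironridge with 68 animals

Round 1: Ashgrove=14 Elkhorn=19 Ironridge=14 Juniper=21 → close Elkhorn (overflow 14)
  19÷3 = 6 each, +1 to first 1
Round 2: Ashgrove=21 Ironridge=20 Juniper=27 → close Juniper (overflow 17)
  27÷2 = 13 each, +1 to first 1
Round 3: Ashgrove=35 Ironridge=33 → close Ashgrove (overflow 23)
  35÷1 = 35 each, +1 to first 0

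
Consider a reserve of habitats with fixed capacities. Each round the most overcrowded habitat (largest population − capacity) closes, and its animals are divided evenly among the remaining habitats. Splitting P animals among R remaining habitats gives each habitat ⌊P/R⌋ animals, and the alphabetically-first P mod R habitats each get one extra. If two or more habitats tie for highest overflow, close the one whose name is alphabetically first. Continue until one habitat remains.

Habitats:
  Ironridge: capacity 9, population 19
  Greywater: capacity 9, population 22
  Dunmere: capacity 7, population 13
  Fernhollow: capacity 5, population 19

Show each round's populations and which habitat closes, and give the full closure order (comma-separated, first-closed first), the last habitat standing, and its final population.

Round 1: Dunmere=13 Fernhollow=19 Greywater=22 Ironridge=19 → close Fernhollow (overflow 14)
  19÷3 = 6 each, +1 to first 1
Round 2: Dunmere=20 Greywater=28 Ironridge=25 → close Greywater (overflow 19)
  28÷2 = 14 each, +1 to first 0
Round 3: Dunmere=34 Ironridge=39 → close Ironridge (overflow 30)
  39÷1 = 39 each, +1 to first 0

Closure order: Fernhollow, Greywater, Ironridge
Last habitat: Dunmere with 73 animals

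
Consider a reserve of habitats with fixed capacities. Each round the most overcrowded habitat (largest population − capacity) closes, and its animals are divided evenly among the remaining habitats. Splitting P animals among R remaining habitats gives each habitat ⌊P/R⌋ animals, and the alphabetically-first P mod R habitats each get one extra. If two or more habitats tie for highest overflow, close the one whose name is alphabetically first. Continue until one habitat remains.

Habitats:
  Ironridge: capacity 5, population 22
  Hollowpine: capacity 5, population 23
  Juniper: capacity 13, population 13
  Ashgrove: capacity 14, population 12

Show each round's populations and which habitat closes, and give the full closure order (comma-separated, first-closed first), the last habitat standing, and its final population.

Closure order: Hollowpine, Ironridge, Juniper
Last habitat: Ashgrove with 70 animals

Round 1: Ashgrove=12 Hollowpine=23 Ironridge=22 Juniper=13 → close Hollowpine (overflow 18)
  23÷3 = 7 each, +1 to first 2
Round 2: Ashgrove=20 Ironridge=30 Juniper=20 → close Ironridge (overflow 25)
  30÷2 = 15 each, +1 to first 0
Round 3: Ashgrove=35 Juniper=35 → close Juniper (overflow 22)
  35÷1 = 35 each, +1 to first 0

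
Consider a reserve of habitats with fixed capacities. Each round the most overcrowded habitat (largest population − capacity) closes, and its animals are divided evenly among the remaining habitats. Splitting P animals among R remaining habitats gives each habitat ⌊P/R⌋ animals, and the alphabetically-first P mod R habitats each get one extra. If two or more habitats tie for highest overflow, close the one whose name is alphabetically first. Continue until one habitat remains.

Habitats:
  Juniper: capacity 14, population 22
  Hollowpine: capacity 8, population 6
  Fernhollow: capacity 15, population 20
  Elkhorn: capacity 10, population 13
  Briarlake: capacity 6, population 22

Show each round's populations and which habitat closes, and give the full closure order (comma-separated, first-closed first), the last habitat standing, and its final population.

Closure order: Briarlake, Juniper, Fernhollow, Elkhorn
Last habitat: Hollowpine with 83 animals

Round 1: Briarlake=22 Elkhorn=13 Fernhollow=20 Hollowpine=6 Juniper=22 → close Briarlake (overflow 16)
  22÷4 = 5 each, +1 to first 2
Round 2: Elkhorn=19 Fernhollow=26 Hollowpine=11 Juniper=27 → close Juniper (overflow 13)
  27÷3 = 9 each, +1 to first 0
Round 3: Elkhorn=28 Fernhollow=35 Hollowpine=20 → close Fernhollow (overflow 20)
  35÷2 = 17 each, +1 to first 1
Round 4: Elkhorn=46 Hollowpine=37 → close Elkhorn (overflow 36)
  46÷1 = 46 each, +1 to first 0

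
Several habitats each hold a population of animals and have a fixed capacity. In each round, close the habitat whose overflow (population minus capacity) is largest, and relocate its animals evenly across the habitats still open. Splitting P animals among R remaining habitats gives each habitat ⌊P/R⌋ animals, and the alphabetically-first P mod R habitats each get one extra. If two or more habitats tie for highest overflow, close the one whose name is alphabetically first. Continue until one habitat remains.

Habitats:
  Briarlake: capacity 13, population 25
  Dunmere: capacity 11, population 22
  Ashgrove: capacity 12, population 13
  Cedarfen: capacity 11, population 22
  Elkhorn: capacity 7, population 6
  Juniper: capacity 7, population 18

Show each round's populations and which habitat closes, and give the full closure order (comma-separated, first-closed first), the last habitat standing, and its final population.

Closure order: Briarlake, Cedarfen, Dunmere, Juniper, Ashgrove
Last habitat: Elkhorn with 106 animals

Round 1: Ashgrove=13 Briarlake=25 Cedarfen=22 Dunmere=22 Elkhorn=6 Juniper=18 → close Briarlake (overflow 12)
  25÷5 = 5 each, +1 to first 0
Round 2: Ashgrove=18 Cedarfen=27 Dunmere=27 Elkhorn=11 Juniper=23 → close Cedarfen (overflow 16)
  27÷4 = 6 each, +1 to first 3
Round 3: Ashgrove=25 Dunmere=34 Elkhorn=18 Juniper=29 → close Dunmere (overflow 23)
  34÷3 = 11 each, +1 to first 1
Round 4: Ashgrove=37 Elkhorn=29 Juniper=40 → close Juniper (overflow 33)
  40÷2 = 20 each, +1 to first 0
Round 5: Ashgrove=57 Elkhorn=49 → close Ashgrove (overflow 45)
  57÷1 = 57 each, +1 to first 0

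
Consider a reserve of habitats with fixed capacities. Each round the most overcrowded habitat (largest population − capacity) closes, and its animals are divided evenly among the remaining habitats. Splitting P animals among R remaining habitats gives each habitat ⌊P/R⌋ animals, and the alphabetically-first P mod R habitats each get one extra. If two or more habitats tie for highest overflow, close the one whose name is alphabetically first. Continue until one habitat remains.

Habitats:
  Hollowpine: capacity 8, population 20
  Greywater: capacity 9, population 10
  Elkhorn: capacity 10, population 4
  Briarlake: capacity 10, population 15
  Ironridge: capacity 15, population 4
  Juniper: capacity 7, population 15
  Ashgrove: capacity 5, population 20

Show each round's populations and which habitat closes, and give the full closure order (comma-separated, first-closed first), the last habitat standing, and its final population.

Round 1: Ashgrove=20 Briarlake=15 Elkhorn=4 Greywater=10 Hollowpine=20 Ironridge=4 Juniper=15 → close Ashgrove (overflow 15)
  20÷6 = 3 each, +1 to first 2
Round 2: Briarlake=19 Elkhorn=8 Greywater=13 Hollowpine=23 Ironridge=7 Juniper=18 → close Hollowpine (overflow 15)
  23÷5 = 4 each, +1 to first 3
Round 3: Briarlake=24 Elkhorn=13 Greywater=18 Ironridge=11 Juniper=22 → close Juniper (overflow 15)
  22÷4 = 5 each, +1 to first 2
Round 4: Briarlake=30 Elkhorn=19 Greywater=23 Ironridge=16 → close Briarlake (overflow 20)
  30÷3 = 10 each, +1 to first 0
Round 5: Elkhorn=29 Greywater=33 Ironridge=26 → close Greywater (overflow 24)
  33÷2 = 16 each, +1 to first 1
Round 6: Elkhorn=46 Ironridge=42 → close Elkhorn (overflow 36)
  46÷1 = 46 each, +1 to first 0

Closure order: Ashgrove, Hollowpine, Juniper, Briarlake, Greywater, Elkhorn
Last habitat: Ironridge with 88 animals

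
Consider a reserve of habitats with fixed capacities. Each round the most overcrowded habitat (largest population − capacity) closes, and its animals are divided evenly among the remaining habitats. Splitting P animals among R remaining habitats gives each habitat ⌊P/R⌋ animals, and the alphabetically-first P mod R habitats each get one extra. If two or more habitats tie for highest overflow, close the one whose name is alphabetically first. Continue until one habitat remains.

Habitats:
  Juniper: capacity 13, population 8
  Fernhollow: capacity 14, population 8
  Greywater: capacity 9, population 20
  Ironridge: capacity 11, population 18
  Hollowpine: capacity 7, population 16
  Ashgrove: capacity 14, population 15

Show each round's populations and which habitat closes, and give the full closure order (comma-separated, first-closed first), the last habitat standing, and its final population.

Closure order: Greywater, Hollowpine, Ironridge, Ashgrove, Fernhollow
Last habitat: Juniper with 85 animals

Round 1: Ashgrove=15 Fernhollow=8 Greywater=20 Hollowpine=16 Ironridge=18 Juniper=8 → close Greywater (overflow 11)
  20÷5 = 4 each, +1 to first 0
Round 2: Ashgrove=19 Fernhollow=12 Hollowpine=20 Ironridge=22 Juniper=12 → close Hollowpine (overflow 13)
  20÷4 = 5 each, +1 to first 0
Round 3: Ashgrove=24 Fernhollow=17 Ironridge=27 Juniper=17 → close Ironridge (overflow 16)
  27÷3 = 9 each, +1 to first 0
Round 4: Ashgrove=33 Fernhollow=26 Juniper=26 → close Ashgrove (overflow 19)
  33÷2 = 16 each, +1 to first 1
Round 5: Fernhollow=43 Juniper=42 → close Fernhollow (overflow 29)
  43÷1 = 43 each, +1 to first 0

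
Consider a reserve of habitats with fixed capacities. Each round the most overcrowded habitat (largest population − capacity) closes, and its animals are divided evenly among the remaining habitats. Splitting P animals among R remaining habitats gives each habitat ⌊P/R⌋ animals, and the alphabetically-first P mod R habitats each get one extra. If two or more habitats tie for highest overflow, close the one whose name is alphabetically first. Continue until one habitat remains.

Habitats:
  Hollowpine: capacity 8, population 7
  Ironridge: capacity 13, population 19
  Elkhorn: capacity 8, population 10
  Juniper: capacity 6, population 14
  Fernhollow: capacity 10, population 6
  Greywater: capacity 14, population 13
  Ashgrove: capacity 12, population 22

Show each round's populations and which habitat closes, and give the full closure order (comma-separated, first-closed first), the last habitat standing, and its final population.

Closure order: Ashgrove, Juniper, Ironridge, Elkhorn, Greywater, Hollowpine
Last habitat: Fernhollow with 91 animals

Round 1: Ashgrove=22 Elkhorn=10 Fernhollow=6 Greywater=13 Hollowpine=7 Ironridge=19 Juniper=14 → close Ashgrove (overflow 10)
  22÷6 = 3 each, +1 to first 4
Round 2: Elkhorn=14 Fernhollow=10 Greywater=17 Hollowpine=11 Ironridge=22 Juniper=17 → close Juniper (overflow 11)
  17÷5 = 3 each, +1 to first 2
Round 3: Elkhorn=18 Fernhollow=14 Greywater=20 Hollowpine=14 Ironridge=25 → close Ironridge (overflow 12)
  25÷4 = 6 each, +1 to first 1
Round 4: Elkhorn=25 Fernhollow=20 Greywater=26 Hollowpine=20 → close Elkhorn (overflow 17)
  25÷3 = 8 each, +1 to first 1
Round 5: Fernhollow=29 Greywater=34 Hollowpine=28 → close Greywater (overflow 20)
  34÷2 = 17 each, +1 to first 0
Round 6: Fernhollow=46 Hollowpine=45 → close Hollowpine (overflow 37)
  45÷1 = 45 each, +1 to first 0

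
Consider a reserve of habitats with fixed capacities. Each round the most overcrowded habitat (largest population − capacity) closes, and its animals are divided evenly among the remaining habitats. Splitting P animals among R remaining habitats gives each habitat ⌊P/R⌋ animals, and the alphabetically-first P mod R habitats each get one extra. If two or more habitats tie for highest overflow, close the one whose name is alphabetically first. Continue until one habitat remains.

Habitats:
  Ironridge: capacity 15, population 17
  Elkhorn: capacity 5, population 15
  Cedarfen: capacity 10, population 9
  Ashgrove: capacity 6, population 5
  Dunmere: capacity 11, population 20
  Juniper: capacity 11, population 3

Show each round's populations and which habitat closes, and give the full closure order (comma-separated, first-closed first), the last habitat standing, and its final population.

Closure order: Elkhorn, Dunmere, Ironridge, Ashgrove, Cedarfen
Last habitat: Juniper with 69 animals

Round 1: Ashgrove=5 Cedarfen=9 Dunmere=20 Elkhorn=15 Ironridge=17 Juniper=3 → close Elkhorn (overflow 10)
  15÷5 = 3 each, +1 to first 0
Round 2: Ashgrove=8 Cedarfen=12 Dunmere=23 Ironridge=20 Juniper=6 → close Dunmere (overflow 12)
  23÷4 = 5 each, +1 to first 3
Round 3: Ashgrove=14 Cedarfen=18 Ironridge=26 Juniper=11 → close Ironridge (overflow 11)
  26÷3 = 8 each, +1 to first 2
Round 4: Ashgrove=23 Cedarfen=27 Juniper=19 → close Ashgrove (overflow 17)
  23÷2 = 11 each, +1 to first 1
Round 5: Cedarfen=39 Juniper=30 → close Cedarfen (overflow 29)
  39÷1 = 39 each, +1 to first 0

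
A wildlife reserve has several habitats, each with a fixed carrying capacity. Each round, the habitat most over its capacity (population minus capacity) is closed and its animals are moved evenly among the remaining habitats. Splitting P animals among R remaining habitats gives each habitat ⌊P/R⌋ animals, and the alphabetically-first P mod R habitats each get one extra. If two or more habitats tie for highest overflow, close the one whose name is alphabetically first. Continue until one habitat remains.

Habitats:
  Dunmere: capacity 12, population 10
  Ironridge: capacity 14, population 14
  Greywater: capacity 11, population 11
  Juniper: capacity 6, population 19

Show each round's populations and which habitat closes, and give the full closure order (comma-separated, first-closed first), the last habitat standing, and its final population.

Round 1: Dunmere=10 Greywater=11 Ironridge=14 Juniper=19 → close Juniper (overflow 13)
  19÷3 = 6 each, +1 to first 1
Round 2: Dunmere=17 Greywater=17 Ironridge=20 → close Greywater (overflow 6)
  17÷2 = 8 each, +1 to first 1
Round 3: Dunmere=26 Ironridge=28 → close Dunmere (overflow 14)
  26÷1 = 26 each, +1 to first 0

Closure order: Juniper, Greywater, Dunmere
Last habitat: Ironridge with 54 animals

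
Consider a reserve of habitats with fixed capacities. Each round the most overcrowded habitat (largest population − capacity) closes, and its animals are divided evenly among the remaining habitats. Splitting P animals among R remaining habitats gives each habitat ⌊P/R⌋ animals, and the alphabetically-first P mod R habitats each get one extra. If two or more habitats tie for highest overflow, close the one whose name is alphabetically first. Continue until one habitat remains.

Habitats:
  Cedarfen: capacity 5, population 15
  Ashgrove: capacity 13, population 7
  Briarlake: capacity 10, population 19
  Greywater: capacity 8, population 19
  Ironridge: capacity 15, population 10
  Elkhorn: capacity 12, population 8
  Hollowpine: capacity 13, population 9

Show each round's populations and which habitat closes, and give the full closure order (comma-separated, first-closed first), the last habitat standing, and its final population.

Round 1: Ashgrove=7 Briarlake=19 Cedarfen=15 Elkhorn=8 Greywater=19 Hollowpine=9 Ironridge=10 → close Greywater (overflow 11)
  19÷6 = 3 each, +1 to first 1
Round 2: Ashgrove=11 Briarlake=22 Cedarfen=18 Elkhorn=11 Hollowpine=12 Ironridge=13 → close Cedarfen (overflow 13)
  18÷5 = 3 each, +1 to first 3
Round 3: Ashgrove=15 Briarlake=26 Elkhorn=15 Hollowpine=15 Ironridge=16 → close Briarlake (overflow 16)
  26÷4 = 6 each, +1 to first 2
Round 4: Ashgrove=22 Elkhorn=22 Hollowpine=21 Ironridge=22 → close Elkhorn (overflow 10)
  22÷3 = 7 each, +1 to first 1
Round 5: Ashgrove=30 Hollowpine=28 Ironridge=29 → close Ashgrove (overflow 17)
  30÷2 = 15 each, +1 to first 0
Round 6: Hollowpine=43 Ironridge=44 → close Hollowpine (overflow 30)
  43÷1 = 43 each, +1 to first 0

Closure order: Greywater, Cedarfen, Briarlake, Elkhorn, Ashgrove, Hollowpine
Last habitat: Ironridge with 87 animals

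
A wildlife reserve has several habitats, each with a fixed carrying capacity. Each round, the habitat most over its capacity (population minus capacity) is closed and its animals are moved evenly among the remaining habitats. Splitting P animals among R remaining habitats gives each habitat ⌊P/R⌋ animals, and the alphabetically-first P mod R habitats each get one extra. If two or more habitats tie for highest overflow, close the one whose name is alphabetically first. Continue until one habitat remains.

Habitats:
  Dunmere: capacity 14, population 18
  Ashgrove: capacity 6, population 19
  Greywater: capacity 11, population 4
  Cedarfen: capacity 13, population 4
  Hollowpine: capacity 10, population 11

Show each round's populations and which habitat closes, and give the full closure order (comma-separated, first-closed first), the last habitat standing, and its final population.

Round 1: Ashgrove=19 Cedarfen=4 Dunmere=18 Greywater=4 Hollowpine=11 → close Ashgrove (overflow 13)
  19÷4 = 4 each, +1 to first 3
Round 2: Cedarfen=9 Dunmere=23 Greywater=9 Hollowpine=15 → close Dunmere (overflow 9)
  23÷3 = 7 each, +1 to first 2
Round 3: Cedarfen=17 Greywater=17 Hollowpine=22 → close Hollowpine (overflow 12)
  22÷2 = 11 each, +1 to first 0
Round 4: Cedarfen=28 Greywater=28 → close Greywater (overflow 17)
  28÷1 = 28 each, +1 to first 0

Closure order: Ashgrove, Dunmere, Hollowpine, Greywater
Last habitat: Cedarfen with 56 animals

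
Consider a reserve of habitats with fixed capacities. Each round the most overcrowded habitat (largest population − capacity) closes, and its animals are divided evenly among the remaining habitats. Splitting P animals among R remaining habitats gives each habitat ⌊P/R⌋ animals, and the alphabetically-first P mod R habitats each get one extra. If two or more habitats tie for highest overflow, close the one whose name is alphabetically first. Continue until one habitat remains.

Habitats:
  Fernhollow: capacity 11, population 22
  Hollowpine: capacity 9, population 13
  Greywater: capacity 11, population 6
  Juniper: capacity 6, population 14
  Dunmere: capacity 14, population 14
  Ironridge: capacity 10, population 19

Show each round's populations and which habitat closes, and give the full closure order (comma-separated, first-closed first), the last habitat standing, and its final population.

Closure order: Fernhollow, Ironridge, Juniper, Hollowpine, Dunmere
Last habitat: Greywater with 88 animals

Round 1: Dunmere=14 Fernhollow=22 Greywater=6 Hollowpine=13 Ironridge=19 Juniper=14 → close Fernhollow (overflow 11)
  22÷5 = 4 each, +1 to first 2
Round 2: Dunmere=19 Greywater=11 Hollowpine=17 Ironridge=23 Juniper=18 → close Ironridge (overflow 13)
  23÷4 = 5 each, +1 to first 3
Round 3: Dunmere=25 Greywater=17 Hollowpine=23 Juniper=23 → close Juniper (overflow 17)
  23÷3 = 7 each, +1 to first 2
Round 4: Dunmere=33 Greywater=25 Hollowpine=30 → close Hollowpine (overflow 21)
  30÷2 = 15 each, +1 to first 0
Round 5: Dunmere=48 Greywater=40 → close Dunmere (overflow 34)
  48÷1 = 48 each, +1 to first 0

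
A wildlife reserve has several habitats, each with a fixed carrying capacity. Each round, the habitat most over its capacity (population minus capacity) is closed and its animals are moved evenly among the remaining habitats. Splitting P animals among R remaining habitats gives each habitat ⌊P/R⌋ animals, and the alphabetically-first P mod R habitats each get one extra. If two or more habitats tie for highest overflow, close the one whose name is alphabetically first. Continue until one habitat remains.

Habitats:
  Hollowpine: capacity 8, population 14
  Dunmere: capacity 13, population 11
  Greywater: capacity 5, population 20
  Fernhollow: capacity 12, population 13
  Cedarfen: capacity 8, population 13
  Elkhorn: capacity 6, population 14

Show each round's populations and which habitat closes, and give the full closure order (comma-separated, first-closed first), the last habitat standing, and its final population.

Round 1: Cedarfen=13 Dunmere=11 Elkhorn=14 Fernhollow=13 Greywater=20 Hollowpine=14 → close Greywater (overflow 15)
  20÷5 = 4 each, +1 to first 0
Round 2: Cedarfen=17 Dunmere=15 Elkhorn=18 Fernhollow=17 Hollowpine=18 → close Elkhorn (overflow 12)
  18÷4 = 4 each, +1 to first 2
Round 3: Cedarfen=22 Dunmere=20 Fernhollow=21 Hollowpine=22 → close Cedarfen (overflow 14)
  22÷3 = 7 each, +1 to first 1
Round 4: Dunmere=28 Fernhollow=28 Hollowpine=29 → close Hollowpine (overflow 21)
  29÷2 = 14 each, +1 to first 1
Round 5: Dunmere=43 Fernhollow=42 → close Dunmere (overflow 30)
  43÷1 = 43 each, +1 to first 0

Closure order: Greywater, Elkhorn, Cedarfen, Hollowpine, Dunmere
Last habitat: Fernhollow with 85 animals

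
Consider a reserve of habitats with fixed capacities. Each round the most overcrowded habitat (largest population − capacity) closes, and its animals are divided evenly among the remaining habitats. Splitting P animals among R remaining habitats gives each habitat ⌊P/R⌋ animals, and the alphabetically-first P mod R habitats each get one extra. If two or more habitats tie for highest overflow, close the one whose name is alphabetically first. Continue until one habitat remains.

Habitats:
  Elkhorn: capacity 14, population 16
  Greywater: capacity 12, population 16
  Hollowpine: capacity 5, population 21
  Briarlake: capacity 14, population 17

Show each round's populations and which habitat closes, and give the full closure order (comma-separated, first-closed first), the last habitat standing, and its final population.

Round 1: Briarlake=17 Elkhorn=16 Greywater=16 Hollowpine=21 → close Hollowpine (overflow 16)
  21÷3 = 7 each, +1 to first 0
Round 2: Briarlake=24 Elkhorn=23 Greywater=23 → close Greywater (overflow 11)
  23÷2 = 11 each, +1 to first 1
Round 3: Briarlake=36 Elkhorn=34 → close Briarlake (overflow 22)
  36÷1 = 36 each, +1 to first 0

Closure order: Hollowpine, Greywater, Briarlake
Last habitat: Elkhorn with 70 animals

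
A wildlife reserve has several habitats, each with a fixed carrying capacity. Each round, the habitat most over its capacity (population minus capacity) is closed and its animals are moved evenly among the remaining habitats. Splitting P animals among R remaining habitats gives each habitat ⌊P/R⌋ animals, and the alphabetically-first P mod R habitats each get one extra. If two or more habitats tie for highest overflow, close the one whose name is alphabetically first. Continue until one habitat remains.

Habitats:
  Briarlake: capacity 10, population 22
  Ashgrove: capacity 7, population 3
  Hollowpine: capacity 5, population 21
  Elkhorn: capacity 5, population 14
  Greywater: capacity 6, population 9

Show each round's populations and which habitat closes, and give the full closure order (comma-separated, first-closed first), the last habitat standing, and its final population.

Round 1: Ashgrove=3 Briarlake=22 Elkhorn=14 Greywater=9 Hollowpine=21 → close Hollowpine (overflow 16)
  21÷4 = 5 each, +1 to first 1
Round 2: Ashgrove=9 Briarlake=27 Elkhorn=19 Greywater=14 → close Briarlake (overflow 17)
  27÷3 = 9 each, +1 to first 0
Round 3: Ashgrove=18 Elkhorn=28 Greywater=23 → close Elkhorn (overflow 23)
  28÷2 = 14 each, +1 to first 0
Round 4: Ashgrove=32 Greywater=37 → close Greywater (overflow 31)
  37÷1 = 37 each, +1 to first 0

Closure order: Hollowpine, Briarlake, Elkhorn, Greywater
Last habitat: Ashgrove with 69 animals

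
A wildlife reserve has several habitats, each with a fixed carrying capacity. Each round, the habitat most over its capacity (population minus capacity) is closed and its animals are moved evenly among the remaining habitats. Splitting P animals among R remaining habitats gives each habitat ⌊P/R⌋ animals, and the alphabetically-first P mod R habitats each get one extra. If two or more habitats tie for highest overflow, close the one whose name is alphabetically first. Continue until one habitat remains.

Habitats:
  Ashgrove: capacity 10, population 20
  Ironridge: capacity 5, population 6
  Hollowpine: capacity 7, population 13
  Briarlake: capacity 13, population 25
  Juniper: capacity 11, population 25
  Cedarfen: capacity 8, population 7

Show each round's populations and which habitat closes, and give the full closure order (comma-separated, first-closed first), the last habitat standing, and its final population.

Closure order: Juniper, Briarlake, Ashgrove, Hollowpine, Ironridge
Last habitat: Cedarfen with 96 animals

Round 1: Ashgrove=20 Briarlake=25 Cedarfen=7 Hollowpine=13 Ironridge=6 Juniper=25 → close Juniper (overflow 14)
  25÷5 = 5 each, +1 to first 0
Round 2: Ashgrove=25 Briarlake=30 Cedarfen=12 Hollowpine=18 Ironridge=11 → close Briarlake (overflow 17)
  30÷4 = 7 each, +1 to first 2
Round 3: Ashgrove=33 Cedarfen=20 Hollowpine=25 Ironridge=18 → close Ashgrove (overflow 23)
  33÷3 = 11 each, +1 to first 0
Round 4: Cedarfen=31 Hollowpine=36 Ironridge=29 → close Hollowpine (overflow 29)
  36÷2 = 18 each, +1 to first 0
Round 5: Cedarfen=49 Ironridge=47 → close Ironridge (overflow 42)
  47÷1 = 47 each, +1 to first 0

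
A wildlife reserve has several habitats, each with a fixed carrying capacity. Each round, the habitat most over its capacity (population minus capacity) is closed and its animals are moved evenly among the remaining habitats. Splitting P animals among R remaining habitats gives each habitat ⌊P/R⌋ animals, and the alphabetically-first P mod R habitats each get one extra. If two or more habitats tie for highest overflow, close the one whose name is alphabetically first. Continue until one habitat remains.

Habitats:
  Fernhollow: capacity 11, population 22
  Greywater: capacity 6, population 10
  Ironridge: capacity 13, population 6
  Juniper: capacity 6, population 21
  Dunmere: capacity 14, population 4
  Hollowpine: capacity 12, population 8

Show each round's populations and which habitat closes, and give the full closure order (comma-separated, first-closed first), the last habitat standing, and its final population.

Closure order: Juniper, Fernhollow, Greywater, Hollowpine, Dunmere
Last habitat: Ironridge with 71 animals

Round 1: Dunmere=4 Fernhollow=22 Greywater=10 Hollowpine=8 Ironridge=6 Juniper=21 → close Juniper (overflow 15)
  21÷5 = 4 each, +1 to first 1
Round 2: Dunmere=9 Fernhollow=26 Greywater=14 Hollowpine=12 Ironridge=10 → close Fernhollow (overflow 15)
  26÷4 = 6 each, +1 to first 2
Round 3: Dunmere=16 Greywater=21 Hollowpine=18 Ironridge=16 → close Greywater (overflow 15)
  21÷3 = 7 each, +1 to first 0
Round 4: Dunmere=23 Hollowpine=25 Ironridge=23 → close Hollowpine (overflow 13)
  25÷2 = 12 each, +1 to first 1
Round 5: Dunmere=36 Ironridge=35 → close Dunmere (overflow 22)
  36÷1 = 36 each, +1 to first 0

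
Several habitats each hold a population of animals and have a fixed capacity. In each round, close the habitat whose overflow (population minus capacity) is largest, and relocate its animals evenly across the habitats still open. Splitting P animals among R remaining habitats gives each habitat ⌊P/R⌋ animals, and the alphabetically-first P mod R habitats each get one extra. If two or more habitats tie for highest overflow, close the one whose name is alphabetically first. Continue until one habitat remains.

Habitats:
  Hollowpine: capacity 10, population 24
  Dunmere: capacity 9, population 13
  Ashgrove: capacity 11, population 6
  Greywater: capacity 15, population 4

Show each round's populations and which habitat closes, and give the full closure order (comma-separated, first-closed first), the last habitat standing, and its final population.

Closure order: Hollowpine, Dunmere, Ashgrove
Last habitat: Greywater with 47 animals

Round 1: Ashgrove=6 Dunmere=13 Greywater=4 Hollowpine=24 → close Hollowpine (overflow 14)
  24÷3 = 8 each, +1 to first 0
Round 2: Ashgrove=14 Dunmere=21 Greywater=12 → close Dunmere (overflow 12)
  21÷2 = 10 each, +1 to first 1
Round 3: Ashgrove=25 Greywater=22 → close Ashgrove (overflow 14)
  25÷1 = 25 each, +1 to first 0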